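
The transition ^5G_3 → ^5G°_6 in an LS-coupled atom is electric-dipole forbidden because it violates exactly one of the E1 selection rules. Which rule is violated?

Reading off the term symbols: S 2→2, L 4→4, J 3→6, parity even→odd.
Parity must change: even → odd — ✓.
ΔS = 0: S: 2 → 2 — ✓.
ΔL = 0, ±1 (not L=0↔0): L: 4 → 4, ΔL = +0 — ✓.
ΔJ = 0, ±1 (not J=0↔0): J: 3 → 6, ΔJ = +3 — ✗.

the ΔJ = 0, ±1 rule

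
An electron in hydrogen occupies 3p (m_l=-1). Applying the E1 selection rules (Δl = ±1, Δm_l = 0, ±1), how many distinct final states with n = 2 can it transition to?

E1 requires Δl = ±1, so l_f ∈ {0, 2}; with 0 ≤ l_f ≤ n_f−1 = 1, the allowed l_f values are {0}.
For l_f = 0: m_f ∈ {m_i−1, m_i, m_i+1} ∩ [−0, 0] = {0} → 1 state.
Total: 1.

1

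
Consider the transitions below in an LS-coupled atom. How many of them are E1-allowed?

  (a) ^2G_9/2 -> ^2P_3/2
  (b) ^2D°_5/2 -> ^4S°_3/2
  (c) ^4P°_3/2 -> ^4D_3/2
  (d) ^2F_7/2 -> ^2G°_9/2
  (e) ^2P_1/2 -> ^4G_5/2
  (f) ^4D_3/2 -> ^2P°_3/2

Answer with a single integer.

2

(a) forbidden (parity, ΔL, ΔJ fail)
(b) forbidden (parity, ΔS, ΔL fail)
(c) allowed
(d) allowed
(e) forbidden (parity, ΔS, ΔL, ΔJ fail)
(f) forbidden (ΔS fails)
Total allowed: 2 of 6.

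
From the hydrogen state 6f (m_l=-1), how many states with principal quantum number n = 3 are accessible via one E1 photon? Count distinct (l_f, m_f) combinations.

3

E1 requires Δl = ±1, so l_f ∈ {2, 4}; with 0 ≤ l_f ≤ n_f−1 = 2, the allowed l_f values are {2}.
For l_f = 2: m_f ∈ {m_i−1, m_i, m_i+1} ∩ [−2, 2] = {-2, -1, 0} → 3 states.
Total: 3.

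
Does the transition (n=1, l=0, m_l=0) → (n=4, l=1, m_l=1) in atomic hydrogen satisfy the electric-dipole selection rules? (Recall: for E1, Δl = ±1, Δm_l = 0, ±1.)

l: 0 → 1 (Δl = +1). Δl = ±1 passes.
Δm_l = 1 − (0) = +1. E1 requires Δm_l = 0, ±1: passes.
All E1 selection rules are satisfied.

allowed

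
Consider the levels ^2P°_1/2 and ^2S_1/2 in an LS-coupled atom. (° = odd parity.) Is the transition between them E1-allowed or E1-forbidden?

Parity must change: odd → even — satisfied.
ΔS = 0: S: 1/2 → 1/2 — satisfied.
ΔL = 0, ±1 (not L=0↔0): L: 1 → 0, ΔL = -1 — satisfied.
ΔJ = 0, ±1 (not J=0↔0): J: 1/2 → 1/2, ΔJ = +0 — satisfied.
All four E1 rules are satisfied.

allowed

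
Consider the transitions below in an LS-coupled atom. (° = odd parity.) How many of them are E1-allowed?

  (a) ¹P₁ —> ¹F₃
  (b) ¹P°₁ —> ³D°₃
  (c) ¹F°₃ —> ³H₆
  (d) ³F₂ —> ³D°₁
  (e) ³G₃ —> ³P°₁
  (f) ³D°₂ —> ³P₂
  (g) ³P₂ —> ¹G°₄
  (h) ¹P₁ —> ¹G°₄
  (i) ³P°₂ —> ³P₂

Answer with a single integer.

3

(a) forbidden (parity, ΔL, ΔJ fail)
(b) forbidden (parity, ΔS, ΔJ fail)
(c) forbidden (ΔS, ΔL, ΔJ fail)
(d) allowed
(e) forbidden (ΔL, ΔJ fail)
(f) allowed
(g) forbidden (ΔS, ΔL, ΔJ fail)
(h) forbidden (ΔL, ΔJ fail)
(i) allowed
Total allowed: 3 of 9.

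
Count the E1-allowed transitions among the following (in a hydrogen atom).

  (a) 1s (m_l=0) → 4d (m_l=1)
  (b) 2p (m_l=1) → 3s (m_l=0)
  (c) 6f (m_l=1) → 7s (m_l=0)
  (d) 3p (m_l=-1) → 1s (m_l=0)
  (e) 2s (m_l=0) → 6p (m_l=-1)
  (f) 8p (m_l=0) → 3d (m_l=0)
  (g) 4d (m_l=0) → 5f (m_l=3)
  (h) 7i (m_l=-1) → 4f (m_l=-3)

(a) forbidden — Δl = +2 (E1 requires Δl = ±1)
(b) allowed
(c) forbidden — Δl = -3 (E1 requires Δl = ±1)
(d) allowed
(e) allowed
(f) allowed
(g) forbidden — Δm_l = +3 (E1 requires Δm_l = 0, ±1)
(h) forbidden — Δl = -3 (E1 requires Δl = ±1); Δm_l = -2 (E1 requires Δm_l = 0, ±1)
Total allowed: 4 of 8.

4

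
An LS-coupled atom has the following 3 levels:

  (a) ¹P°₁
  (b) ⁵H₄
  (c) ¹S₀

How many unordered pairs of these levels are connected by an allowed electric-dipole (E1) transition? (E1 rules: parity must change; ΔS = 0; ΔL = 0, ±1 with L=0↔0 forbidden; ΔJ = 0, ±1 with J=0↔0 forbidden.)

1

(a)–(b): forbidden (ΔS, ΔL, ΔJ).
(a)–(c): allowed.
(b)–(c): forbidden (parity, ΔS, ΔL, ΔJ).
Allowed pairs: 1 of 3.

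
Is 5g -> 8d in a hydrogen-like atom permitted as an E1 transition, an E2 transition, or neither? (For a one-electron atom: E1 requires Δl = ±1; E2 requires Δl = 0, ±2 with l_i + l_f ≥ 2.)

E2

Δl = 2 − 4 = -2; l_i + l_f = 6.
E1 (Δl = ±1): not satisfied.
E2 (Δl = 0,±2, l_i+l_f ≥ 2): satisfied.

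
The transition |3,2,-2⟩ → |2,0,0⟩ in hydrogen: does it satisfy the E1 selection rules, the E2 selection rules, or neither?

E2

Δl = 0 − 2 = -2; l_i + l_f = 2.
Δm_l = +2.
E1 (Δl = ±1, |Δm_l| ≤ 1): not satisfied.
E2 (Δl = 0,±2, l_i+l_f ≥ 2, |Δm_l| ≤ 2): satisfied.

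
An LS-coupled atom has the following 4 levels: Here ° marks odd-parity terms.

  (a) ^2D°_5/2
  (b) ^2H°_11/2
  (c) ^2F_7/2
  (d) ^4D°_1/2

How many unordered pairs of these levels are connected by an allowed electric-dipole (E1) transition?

1

(a)–(b): forbidden (parity, ΔL, ΔJ).
(a)–(c): allowed.
(a)–(d): forbidden (parity, ΔS, ΔJ).
(b)–(c): forbidden (ΔL, ΔJ).
(b)–(d): forbidden (parity, ΔS, ΔL, ΔJ).
(c)–(d): forbidden (ΔS, ΔJ).
Allowed pairs: 1 of 6.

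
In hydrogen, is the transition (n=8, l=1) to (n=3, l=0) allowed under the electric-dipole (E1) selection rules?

Initial l = 1, final l = 0, so Δl = -1. E1 requires Δl = ±1: ok.
All E1 selection rules are satisfied.

allowed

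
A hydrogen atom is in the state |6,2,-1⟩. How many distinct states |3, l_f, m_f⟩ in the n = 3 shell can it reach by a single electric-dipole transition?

E1 requires Δl = ±1, so l_f ∈ {1, 3}; with 0 ≤ l_f ≤ n_f−1 = 2, the allowed l_f values are {1}.
For l_f = 1: m_f ∈ {m_i−1, m_i, m_i+1} ∩ [−1, 1] = {-1, 0} → 2 states.
Total: 2.

2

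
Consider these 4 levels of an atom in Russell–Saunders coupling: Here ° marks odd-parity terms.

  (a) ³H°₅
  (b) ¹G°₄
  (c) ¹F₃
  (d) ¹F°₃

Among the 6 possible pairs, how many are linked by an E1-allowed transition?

(a)–(b): forbidden (parity, ΔS).
(a)–(c): forbidden (ΔS, ΔL, ΔJ).
(a)–(d): forbidden (parity, ΔS, ΔL, ΔJ).
(b)–(c): allowed.
(b)–(d): forbidden (parity).
(c)–(d): allowed.
Allowed pairs: 2 of 6.

2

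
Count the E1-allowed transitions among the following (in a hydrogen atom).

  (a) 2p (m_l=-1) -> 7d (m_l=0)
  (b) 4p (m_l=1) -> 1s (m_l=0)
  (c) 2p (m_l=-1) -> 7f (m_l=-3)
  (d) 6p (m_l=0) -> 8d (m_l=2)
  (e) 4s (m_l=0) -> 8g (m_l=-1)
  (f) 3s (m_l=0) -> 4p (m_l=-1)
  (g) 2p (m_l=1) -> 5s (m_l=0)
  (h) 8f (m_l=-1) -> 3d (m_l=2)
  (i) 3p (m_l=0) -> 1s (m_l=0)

(a) allowed
(b) allowed
(c) forbidden — Δl = +2 (E1 requires Δl = ±1); Δm_l = -2 (E1 requires Δm_l = 0, ±1)
(d) forbidden — Δm_l = +2 (E1 requires Δm_l = 0, ±1)
(e) forbidden — Δl = +4 (E1 requires Δl = ±1)
(f) allowed
(g) allowed
(h) forbidden — Δm_l = +3 (E1 requires Δm_l = 0, ±1)
(i) allowed
Total allowed: 5 of 9.

5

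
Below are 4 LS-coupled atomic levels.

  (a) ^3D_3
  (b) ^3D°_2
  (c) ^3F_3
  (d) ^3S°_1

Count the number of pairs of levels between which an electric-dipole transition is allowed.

2

(a)–(b): allowed.
(a)–(c): forbidden (parity).
(a)–(d): forbidden (ΔL, ΔJ).
(b)–(c): allowed.
(b)–(d): forbidden (parity, ΔL).
(c)–(d): forbidden (ΔL, ΔJ).
Allowed pairs: 2 of 6.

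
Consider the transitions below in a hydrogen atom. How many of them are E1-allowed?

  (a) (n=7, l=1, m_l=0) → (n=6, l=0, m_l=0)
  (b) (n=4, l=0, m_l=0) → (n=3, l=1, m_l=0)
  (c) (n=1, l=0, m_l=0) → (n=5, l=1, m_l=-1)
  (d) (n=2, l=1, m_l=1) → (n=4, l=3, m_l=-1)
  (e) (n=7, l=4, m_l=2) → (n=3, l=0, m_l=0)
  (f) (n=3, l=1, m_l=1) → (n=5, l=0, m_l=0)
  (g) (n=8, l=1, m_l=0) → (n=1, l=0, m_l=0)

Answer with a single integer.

(a) allowed
(b) allowed
(c) allowed
(d) forbidden — Δl = +2 (E1 requires Δl = ±1); Δm_l = -2 (E1 requires Δm_l = 0, ±1)
(e) forbidden — Δl = -4 (E1 requires Δl = ±1); Δm_l = -2 (E1 requires Δm_l = 0, ±1)
(f) allowed
(g) allowed
Total allowed: 5 of 7.

5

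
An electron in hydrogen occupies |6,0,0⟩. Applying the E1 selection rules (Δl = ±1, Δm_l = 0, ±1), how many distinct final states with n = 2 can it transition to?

E1 requires Δl = ±1, so l_f ∈ {-1, 1}; with 0 ≤ l_f ≤ n_f−1 = 1, the allowed l_f values are {1}.
For l_f = 1: m_f ∈ {m_i−1, m_i, m_i+1} ∩ [−1, 1] = {-1, 0, 1} → 3 states.
Total: 3.

3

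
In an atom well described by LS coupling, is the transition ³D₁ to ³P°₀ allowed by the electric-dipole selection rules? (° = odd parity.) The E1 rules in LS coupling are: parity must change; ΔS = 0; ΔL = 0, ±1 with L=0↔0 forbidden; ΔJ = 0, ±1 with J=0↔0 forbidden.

allowed

ΔL = 0, ±1 (not L=0↔0): L: 2 → 1, ΔL = -1 — ok.
Parity must change: even → odd — ok.
ΔS = 0: S: 1 → 1 — ok.
ΔJ = 0, ±1 (not J=0↔0): J: 1 → 0, ΔJ = -1 — ok.
All four E1 rules are satisfied.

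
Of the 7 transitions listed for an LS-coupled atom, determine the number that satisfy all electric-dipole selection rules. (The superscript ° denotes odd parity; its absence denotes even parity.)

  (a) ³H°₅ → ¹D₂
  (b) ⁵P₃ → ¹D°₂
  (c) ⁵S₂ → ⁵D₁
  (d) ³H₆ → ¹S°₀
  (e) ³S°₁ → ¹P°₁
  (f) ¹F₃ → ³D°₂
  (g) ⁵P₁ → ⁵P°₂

(a) forbidden (ΔS, ΔL, ΔJ fail)
(b) forbidden (ΔS fails)
(c) forbidden (parity, ΔL fail)
(d) forbidden (ΔS, ΔL, ΔJ fail)
(e) forbidden (parity, ΔS fail)
(f) forbidden (ΔS fails)
(g) allowed
Total allowed: 1 of 7.

1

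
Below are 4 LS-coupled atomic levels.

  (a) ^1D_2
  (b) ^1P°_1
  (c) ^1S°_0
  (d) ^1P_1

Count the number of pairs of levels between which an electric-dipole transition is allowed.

(a)–(b): allowed.
(a)–(c): forbidden (ΔL, ΔJ).
(a)–(d): forbidden (parity).
(b)–(c): forbidden (parity).
(b)–(d): allowed.
(c)–(d): allowed.
Allowed pairs: 3 of 6.

3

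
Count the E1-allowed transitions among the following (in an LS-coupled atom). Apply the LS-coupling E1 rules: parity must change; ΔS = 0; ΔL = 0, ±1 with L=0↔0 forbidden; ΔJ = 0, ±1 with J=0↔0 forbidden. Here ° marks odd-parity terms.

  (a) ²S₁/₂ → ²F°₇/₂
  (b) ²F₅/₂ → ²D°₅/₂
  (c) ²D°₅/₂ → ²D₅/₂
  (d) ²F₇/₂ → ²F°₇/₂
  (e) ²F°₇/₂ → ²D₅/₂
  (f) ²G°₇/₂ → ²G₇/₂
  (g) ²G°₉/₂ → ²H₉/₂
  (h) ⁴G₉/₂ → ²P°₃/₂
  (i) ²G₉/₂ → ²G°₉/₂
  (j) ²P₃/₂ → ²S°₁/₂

8

(a) forbidden (ΔL, ΔJ fail)
(b) allowed
(c) allowed
(d) allowed
(e) allowed
(f) allowed
(g) allowed
(h) forbidden (ΔS, ΔL, ΔJ fail)
(i) allowed
(j) allowed
Total allowed: 8 of 10.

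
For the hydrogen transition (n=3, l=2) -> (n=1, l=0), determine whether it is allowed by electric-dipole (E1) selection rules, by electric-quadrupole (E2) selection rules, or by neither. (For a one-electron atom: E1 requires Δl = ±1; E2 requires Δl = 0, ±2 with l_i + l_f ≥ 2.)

E2

Δl = 0 − 2 = -2; l_i + l_f = 2.
E1 (Δl = ±1): not satisfied.
E2 (Δl = 0,±2, l_i+l_f ≥ 2): satisfied.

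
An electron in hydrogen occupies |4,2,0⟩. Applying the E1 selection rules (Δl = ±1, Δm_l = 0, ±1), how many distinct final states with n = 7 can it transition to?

6

E1 requires Δl = ±1, so l_f ∈ {1, 3}; with 0 ≤ l_f ≤ n_f−1 = 6, the allowed l_f values are {1, 3}.
For l_f = 1: m_f ∈ {m_i−1, m_i, m_i+1} ∩ [−1, 1] = {-1, 0, 1} → 3 states.
For l_f = 3: m_f ∈ {m_i−1, m_i, m_i+1} ∩ [−3, 3] = {-1, 0, 1} → 3 states.
Total: 6.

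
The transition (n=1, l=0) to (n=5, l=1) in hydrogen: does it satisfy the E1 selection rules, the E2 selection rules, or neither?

Δl = 1 − 0 = +1; l_i + l_f = 1.
E1 (Δl = ±1): satisfied.
E2 (Δl = 0,±2, l_i+l_f ≥ 2): not satisfied.

E1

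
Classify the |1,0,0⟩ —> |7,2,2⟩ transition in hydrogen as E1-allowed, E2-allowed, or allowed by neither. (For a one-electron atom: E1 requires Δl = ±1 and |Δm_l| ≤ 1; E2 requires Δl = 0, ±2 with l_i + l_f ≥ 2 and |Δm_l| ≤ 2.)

Δl = 2 − 0 = +2; l_i + l_f = 2.
Δm_l = +2.
E1 (Δl = ±1, |Δm_l| ≤ 1): not satisfied.
E2 (Δl = 0,±2, l_i+l_f ≥ 2, |Δm_l| ≤ 2): satisfied.

E2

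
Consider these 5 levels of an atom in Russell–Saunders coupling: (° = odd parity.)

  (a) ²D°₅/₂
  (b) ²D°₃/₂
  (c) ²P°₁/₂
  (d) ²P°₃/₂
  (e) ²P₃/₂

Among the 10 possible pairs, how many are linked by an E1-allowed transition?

4

(a)–(b): forbidden (parity).
(a)–(c): forbidden (parity, ΔJ).
(a)–(d): forbidden (parity).
(a)–(e): allowed.
(b)–(c): forbidden (parity).
(b)–(d): forbidden (parity).
(b)–(e): allowed.
(c)–(d): forbidden (parity).
(c)–(e): allowed.
(d)–(e): allowed.
Allowed pairs: 4 of 10.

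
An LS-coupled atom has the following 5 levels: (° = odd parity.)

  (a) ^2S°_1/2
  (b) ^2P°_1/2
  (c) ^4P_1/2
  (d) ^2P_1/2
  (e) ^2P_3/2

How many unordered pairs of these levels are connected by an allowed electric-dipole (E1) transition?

4

(a)–(b): forbidden (parity).
(a)–(c): forbidden (ΔS).
(a)–(d): allowed.
(a)–(e): allowed.
(b)–(c): forbidden (ΔS).
(b)–(d): allowed.
(b)–(e): allowed.
(c)–(d): forbidden (parity, ΔS).
(c)–(e): forbidden (parity, ΔS).
(d)–(e): forbidden (parity).
Allowed pairs: 4 of 10.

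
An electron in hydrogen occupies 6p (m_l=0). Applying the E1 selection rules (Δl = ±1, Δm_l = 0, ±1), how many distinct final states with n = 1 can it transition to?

E1 requires Δl = ±1, so l_f ∈ {0, 2}; with 0 ≤ l_f ≤ n_f−1 = 0, the allowed l_f values are {0}.
For l_f = 0: m_f ∈ {m_i−1, m_i, m_i+1} ∩ [−0, 0] = {0} → 1 state.
Total: 1.

1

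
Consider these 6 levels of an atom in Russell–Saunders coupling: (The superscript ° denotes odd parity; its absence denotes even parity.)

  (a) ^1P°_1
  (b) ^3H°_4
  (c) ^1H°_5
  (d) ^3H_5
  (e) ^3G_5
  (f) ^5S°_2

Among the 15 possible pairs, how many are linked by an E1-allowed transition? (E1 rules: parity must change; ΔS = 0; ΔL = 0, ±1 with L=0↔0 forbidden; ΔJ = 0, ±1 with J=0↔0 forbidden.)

2

(a)–(b): forbidden (parity, ΔS, ΔL, ΔJ).
(a)–(c): forbidden (parity, ΔL, ΔJ).
(a)–(d): forbidden (ΔS, ΔL, ΔJ).
(a)–(e): forbidden (ΔS, ΔL, ΔJ).
(a)–(f): forbidden (parity, ΔS).
(b)–(c): forbidden (parity, ΔS).
(b)–(d): allowed.
(b)–(e): allowed.
(b)–(f): forbidden (parity, ΔS, ΔL, ΔJ).
(c)–(d): forbidden (ΔS).
(c)–(e): forbidden (ΔS).
(c)–(f): forbidden (parity, ΔS, ΔL, ΔJ).
(d)–(e): forbidden (parity).
(d)–(f): forbidden (ΔS, ΔL, ΔJ).
(e)–(f): forbidden (ΔS, ΔL, ΔJ).
Allowed pairs: 2 of 15.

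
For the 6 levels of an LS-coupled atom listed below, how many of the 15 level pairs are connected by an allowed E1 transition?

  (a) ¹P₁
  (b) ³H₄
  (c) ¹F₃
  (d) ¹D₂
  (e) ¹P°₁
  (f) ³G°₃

(a)–(b): forbidden (parity, ΔS, ΔL, ΔJ).
(a)–(c): forbidden (parity, ΔL, ΔJ).
(a)–(d): forbidden (parity).
(a)–(e): allowed.
(a)–(f): forbidden (ΔS, ΔL, ΔJ).
(b)–(c): forbidden (parity, ΔS, ΔL).
(b)–(d): forbidden (parity, ΔS, ΔL, ΔJ).
(b)–(e): forbidden (ΔS, ΔL, ΔJ).
(b)–(f): allowed.
(c)–(d): forbidden (parity).
(c)–(e): forbidden (ΔL, ΔJ).
(c)–(f): forbidden (ΔS).
(d)–(e): allowed.
(d)–(f): forbidden (ΔS, ΔL).
(e)–(f): forbidden (parity, ΔS, ΔL, ΔJ).
Allowed pairs: 3 of 15.

3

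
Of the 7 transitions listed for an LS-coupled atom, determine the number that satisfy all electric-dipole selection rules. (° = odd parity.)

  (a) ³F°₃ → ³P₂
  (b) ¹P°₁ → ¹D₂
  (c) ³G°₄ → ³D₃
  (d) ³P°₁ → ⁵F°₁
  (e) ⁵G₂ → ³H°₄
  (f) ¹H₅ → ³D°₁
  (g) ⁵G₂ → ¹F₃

1

(a) forbidden (ΔL fails)
(b) allowed
(c) forbidden (ΔL fails)
(d) forbidden (parity, ΔS, ΔL fail)
(e) forbidden (ΔS, ΔJ fail)
(f) forbidden (ΔS, ΔL, ΔJ fail)
(g) forbidden (parity, ΔS fail)
Total allowed: 1 of 7.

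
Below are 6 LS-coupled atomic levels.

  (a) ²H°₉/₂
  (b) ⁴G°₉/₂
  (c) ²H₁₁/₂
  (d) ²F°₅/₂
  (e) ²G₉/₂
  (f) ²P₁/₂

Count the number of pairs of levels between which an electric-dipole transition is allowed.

(a)–(b): forbidden (parity, ΔS).
(a)–(c): allowed.
(a)–(d): forbidden (parity, ΔL, ΔJ).
(a)–(e): allowed.
(a)–(f): forbidden (ΔL, ΔJ).
(b)–(c): forbidden (ΔS).
(b)–(d): forbidden (parity, ΔS, ΔJ).
(b)–(e): forbidden (ΔS).
(b)–(f): forbidden (ΔS, ΔL, ΔJ).
(c)–(d): forbidden (ΔL, ΔJ).
(c)–(e): forbidden (parity).
(c)–(f): forbidden (parity, ΔL, ΔJ).
(d)–(e): forbidden (ΔJ).
(d)–(f): forbidden (ΔL, ΔJ).
(e)–(f): forbidden (parity, ΔL, ΔJ).
Allowed pairs: 2 of 15.

2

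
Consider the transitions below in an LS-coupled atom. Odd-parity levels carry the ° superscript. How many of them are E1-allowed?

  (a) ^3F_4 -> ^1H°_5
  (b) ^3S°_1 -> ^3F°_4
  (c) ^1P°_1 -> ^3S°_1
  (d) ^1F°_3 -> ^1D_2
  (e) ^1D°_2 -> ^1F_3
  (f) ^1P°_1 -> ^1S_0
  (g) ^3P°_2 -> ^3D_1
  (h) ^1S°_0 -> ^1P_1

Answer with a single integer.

(a) forbidden (ΔS, ΔL fail)
(b) forbidden (parity, ΔL, ΔJ fail)
(c) forbidden (parity, ΔS fail)
(d) allowed
(e) allowed
(f) allowed
(g) allowed
(h) allowed
Total allowed: 5 of 8.

5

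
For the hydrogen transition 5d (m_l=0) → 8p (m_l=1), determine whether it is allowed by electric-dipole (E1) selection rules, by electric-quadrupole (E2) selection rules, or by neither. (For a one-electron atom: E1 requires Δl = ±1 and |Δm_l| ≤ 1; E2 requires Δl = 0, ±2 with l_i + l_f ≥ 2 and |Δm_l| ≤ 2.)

E1

Δl = 1 − 2 = -1; l_i + l_f = 3.
Δm_l = +1.
E1 (Δl = ±1, |Δm_l| ≤ 1): satisfied.
E2 (Δl = 0,±2, l_i+l_f ≥ 2, |Δm_l| ≤ 2): not satisfied.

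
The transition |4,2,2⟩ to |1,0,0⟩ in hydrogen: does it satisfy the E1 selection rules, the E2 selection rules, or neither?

Δl = 0 − 2 = -2; l_i + l_f = 2.
Δm_l = -2.
E1 (Δl = ±1, |Δm_l| ≤ 1): not satisfied.
E2 (Δl = 0,±2, l_i+l_f ≥ 2, |Δm_l| ≤ 2): satisfied.

E2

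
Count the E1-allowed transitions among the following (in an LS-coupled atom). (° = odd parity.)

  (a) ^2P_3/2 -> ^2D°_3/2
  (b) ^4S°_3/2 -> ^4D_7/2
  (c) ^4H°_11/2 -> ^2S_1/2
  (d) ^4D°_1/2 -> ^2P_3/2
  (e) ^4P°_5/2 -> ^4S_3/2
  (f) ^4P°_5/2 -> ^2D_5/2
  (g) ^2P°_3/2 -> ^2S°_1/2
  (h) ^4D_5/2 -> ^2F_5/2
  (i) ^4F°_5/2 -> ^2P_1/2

(a) allowed
(b) forbidden (ΔL, ΔJ fail)
(c) forbidden (ΔS, ΔL, ΔJ fail)
(d) forbidden (ΔS fails)
(e) allowed
(f) forbidden (ΔS fails)
(g) forbidden (parity fails)
(h) forbidden (parity, ΔS fail)
(i) forbidden (ΔS, ΔL, ΔJ fail)
Total allowed: 2 of 9.

2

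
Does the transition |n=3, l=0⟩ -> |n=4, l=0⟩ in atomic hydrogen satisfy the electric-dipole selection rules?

forbidden

l: 0 → 0 (Δl = +0). Δl = ±1 fails.
The transition is electric-dipole forbidden.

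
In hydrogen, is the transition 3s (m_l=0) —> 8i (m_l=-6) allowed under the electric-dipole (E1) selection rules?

Δl = 6 − 0 = +6; the E1 rule Δl = ±1 is violated.
m_l: 0 → -6 (Δm_l = -6). |Δm_l| ≤ 1 violated.
The transition is electric-dipole forbidden.

forbidden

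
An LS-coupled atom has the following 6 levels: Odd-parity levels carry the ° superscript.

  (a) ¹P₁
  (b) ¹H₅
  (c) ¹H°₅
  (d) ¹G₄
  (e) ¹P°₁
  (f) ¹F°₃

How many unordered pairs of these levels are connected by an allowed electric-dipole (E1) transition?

4

(a)–(b): forbidden (parity, ΔL, ΔJ).
(a)–(c): forbidden (ΔL, ΔJ).
(a)–(d): forbidden (parity, ΔL, ΔJ).
(a)–(e): allowed.
(a)–(f): forbidden (ΔL, ΔJ).
(b)–(c): allowed.
(b)–(d): forbidden (parity).
(b)–(e): forbidden (ΔL, ΔJ).
(b)–(f): forbidden (ΔL, ΔJ).
(c)–(d): allowed.
(c)–(e): forbidden (parity, ΔL, ΔJ).
(c)–(f): forbidden (parity, ΔL, ΔJ).
(d)–(e): forbidden (ΔL, ΔJ).
(d)–(f): allowed.
(e)–(f): forbidden (parity, ΔL, ΔJ).
Allowed pairs: 4 of 15.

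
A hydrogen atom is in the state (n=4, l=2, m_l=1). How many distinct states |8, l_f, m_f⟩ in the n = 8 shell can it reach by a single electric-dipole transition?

5

E1 requires Δl = ±1, so l_f ∈ {1, 3}; with 0 ≤ l_f ≤ n_f−1 = 7, the allowed l_f values are {1, 3}.
For l_f = 1: m_f ∈ {m_i−1, m_i, m_i+1} ∩ [−1, 1] = {0, 1} → 2 states.
For l_f = 3: m_f ∈ {m_i−1, m_i, m_i+1} ∩ [−3, 3] = {0, 1, 2} → 3 states.
Total: 5.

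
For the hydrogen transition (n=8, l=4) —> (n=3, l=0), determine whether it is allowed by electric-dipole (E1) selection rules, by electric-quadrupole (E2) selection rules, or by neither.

Δl = 0 − 4 = -4; l_i + l_f = 4.
E1 (Δl = ±1): not satisfied.
E2 (Δl = 0,±2, l_i+l_f ≥ 2): not satisfied.

neither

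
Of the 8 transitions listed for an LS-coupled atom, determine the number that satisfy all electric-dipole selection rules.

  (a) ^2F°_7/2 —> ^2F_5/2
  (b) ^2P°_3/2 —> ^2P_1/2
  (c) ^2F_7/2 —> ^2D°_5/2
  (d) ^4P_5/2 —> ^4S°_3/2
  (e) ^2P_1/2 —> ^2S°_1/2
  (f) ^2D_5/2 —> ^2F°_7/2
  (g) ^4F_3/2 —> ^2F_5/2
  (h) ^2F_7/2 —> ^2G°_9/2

(a) allowed
(b) allowed
(c) allowed
(d) allowed
(e) allowed
(f) allowed
(g) forbidden (parity, ΔS fail)
(h) allowed
Total allowed: 7 of 8.

7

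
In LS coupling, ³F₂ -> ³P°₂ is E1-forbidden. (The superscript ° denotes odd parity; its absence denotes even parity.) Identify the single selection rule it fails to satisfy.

the ΔL = 0, ±1 rule

Initial level: S=1, L=3, J=2, parity even. Final level: S=1, L=1, J=2, parity odd.
Parity must change: even → odd — passes.
ΔS = 0: S: 1 → 1 — passes.
ΔL = 0, ±1 (not L=0↔0): L: 3 → 1, ΔL = -2 — fails.
ΔJ = 0, ±1 (not J=0↔0): J: 2 → 2, ΔJ = +0 — passes.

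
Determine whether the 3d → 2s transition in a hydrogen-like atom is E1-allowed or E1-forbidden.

forbidden

Initial l = 2, final l = 0, so Δl = -2. E1 requires Δl = ±1: fails.
The transition is electric-dipole forbidden.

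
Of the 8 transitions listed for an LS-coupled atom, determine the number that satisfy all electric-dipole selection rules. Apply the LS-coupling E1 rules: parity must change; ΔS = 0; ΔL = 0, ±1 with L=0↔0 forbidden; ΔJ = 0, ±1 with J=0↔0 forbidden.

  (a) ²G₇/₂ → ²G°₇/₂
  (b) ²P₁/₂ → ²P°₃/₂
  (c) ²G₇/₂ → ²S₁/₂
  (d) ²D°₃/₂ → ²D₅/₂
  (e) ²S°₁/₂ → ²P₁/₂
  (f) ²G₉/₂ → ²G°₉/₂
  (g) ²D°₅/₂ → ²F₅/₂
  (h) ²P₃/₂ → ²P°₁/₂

7

(a) allowed
(b) allowed
(c) forbidden (parity, ΔL, ΔJ fail)
(d) allowed
(e) allowed
(f) allowed
(g) allowed
(h) allowed
Total allowed: 7 of 8.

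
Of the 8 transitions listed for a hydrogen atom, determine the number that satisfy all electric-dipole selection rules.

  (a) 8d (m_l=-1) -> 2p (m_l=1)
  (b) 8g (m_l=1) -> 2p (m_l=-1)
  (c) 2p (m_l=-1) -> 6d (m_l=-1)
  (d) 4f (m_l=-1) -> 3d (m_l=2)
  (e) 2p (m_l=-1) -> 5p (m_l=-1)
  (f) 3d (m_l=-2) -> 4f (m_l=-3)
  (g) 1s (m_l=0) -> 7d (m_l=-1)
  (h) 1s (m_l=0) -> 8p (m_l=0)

3

(a) forbidden — Δm_l = +2 (E1 requires Δm_l = 0, ±1)
(b) forbidden — Δl = -3 (E1 requires Δl = ±1); Δm_l = -2 (E1 requires Δm_l = 0, ±1)
(c) allowed
(d) forbidden — Δm_l = +3 (E1 requires Δm_l = 0, ±1)
(e) forbidden — Δl = +0 (E1 requires Δl = ±1)
(f) allowed
(g) forbidden — Δl = +2 (E1 requires Δl = ±1)
(h) allowed
Total allowed: 3 of 8.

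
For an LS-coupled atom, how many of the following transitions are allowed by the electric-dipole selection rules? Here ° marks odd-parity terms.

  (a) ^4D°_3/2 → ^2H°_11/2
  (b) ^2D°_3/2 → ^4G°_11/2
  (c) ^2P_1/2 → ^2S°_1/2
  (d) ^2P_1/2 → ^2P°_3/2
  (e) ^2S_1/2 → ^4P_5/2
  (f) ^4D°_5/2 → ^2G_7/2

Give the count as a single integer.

(a) forbidden (parity, ΔS, ΔL, ΔJ fail)
(b) forbidden (parity, ΔS, ΔL, ΔJ fail)
(c) allowed
(d) allowed
(e) forbidden (parity, ΔS, ΔJ fail)
(f) forbidden (ΔS, ΔL fail)
Total allowed: 2 of 6.

2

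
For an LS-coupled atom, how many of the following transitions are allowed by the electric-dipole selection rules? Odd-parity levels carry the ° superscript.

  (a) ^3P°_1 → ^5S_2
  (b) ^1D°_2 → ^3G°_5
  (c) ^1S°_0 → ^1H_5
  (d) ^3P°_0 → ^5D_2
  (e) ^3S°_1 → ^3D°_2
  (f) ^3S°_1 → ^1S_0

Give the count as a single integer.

(a) forbidden (ΔS fails)
(b) forbidden (parity, ΔS, ΔL, ΔJ fail)
(c) forbidden (ΔL, ΔJ fail)
(d) forbidden (ΔS, ΔJ fail)
(e) forbidden (parity, ΔL fail)
(f) forbidden (ΔS, ΔL fail)
Total allowed: 0 of 6.

0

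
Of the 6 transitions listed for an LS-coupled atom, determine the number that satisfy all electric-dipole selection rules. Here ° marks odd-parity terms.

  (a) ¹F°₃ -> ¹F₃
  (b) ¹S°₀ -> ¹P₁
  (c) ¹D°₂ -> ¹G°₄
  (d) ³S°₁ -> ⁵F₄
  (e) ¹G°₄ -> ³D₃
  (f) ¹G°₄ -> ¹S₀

(a) allowed
(b) allowed
(c) forbidden (parity, ΔL, ΔJ fail)
(d) forbidden (ΔS, ΔL, ΔJ fail)
(e) forbidden (ΔS, ΔL fail)
(f) forbidden (ΔL, ΔJ fail)
Total allowed: 2 of 6.

2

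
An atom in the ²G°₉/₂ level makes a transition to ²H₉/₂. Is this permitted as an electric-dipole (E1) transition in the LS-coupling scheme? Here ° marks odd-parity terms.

Initial level: S=1/2, L=4, J=9/2, parity odd. Final level: S=1/2, L=5, J=9/2, parity even.
Parity must change: odd → even — ✓.
ΔJ = 0, ±1 (not J=0↔0): J: 9/2 → 9/2, ΔJ = +0 — ✓.
ΔL = 0, ±1 (not L=0↔0): L: 4 → 5, ΔL = +1 — ✓.
ΔS = 0: S: 1/2 → 1/2 — ✓.
All four E1 rules are satisfied.

allowed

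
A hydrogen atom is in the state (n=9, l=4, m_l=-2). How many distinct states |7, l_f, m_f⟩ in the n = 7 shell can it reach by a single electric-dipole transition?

E1 requires Δl = ±1, so l_f ∈ {3, 5}; with 0 ≤ l_f ≤ n_f−1 = 6, the allowed l_f values are {3, 5}.
For l_f = 3: m_f ∈ {m_i−1, m_i, m_i+1} ∩ [−3, 3] = {-3, -2, -1} → 3 states.
For l_f = 5: m_f ∈ {m_i−1, m_i, m_i+1} ∩ [−5, 5] = {-3, -2, -1} → 3 states.
Total: 6.

6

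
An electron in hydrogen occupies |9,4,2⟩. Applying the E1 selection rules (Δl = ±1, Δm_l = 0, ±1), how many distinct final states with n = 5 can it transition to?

3

E1 requires Δl = ±1, so l_f ∈ {3, 5}; with 0 ≤ l_f ≤ n_f−1 = 4, the allowed l_f values are {3}.
For l_f = 3: m_f ∈ {m_i−1, m_i, m_i+1} ∩ [−3, 3] = {1, 2, 3} → 3 states.
Total: 3.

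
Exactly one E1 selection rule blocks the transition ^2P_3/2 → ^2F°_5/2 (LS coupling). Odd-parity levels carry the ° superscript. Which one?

the ΔL = 0, ±1 rule

Initial level: S=1/2, L=1, J=3/2, parity even. Final level: S=1/2, L=3, J=5/2, parity odd.
Parity must change: even → odd — ✓.
ΔS = 0: S: 1/2 → 1/2 — ✓.
ΔL = 0, ±1 (not L=0↔0): L: 1 → 3, ΔL = +2 — ✗.
ΔJ = 0, ±1 (not J=0↔0): J: 3/2 → 5/2, ΔJ = +1 — ✓.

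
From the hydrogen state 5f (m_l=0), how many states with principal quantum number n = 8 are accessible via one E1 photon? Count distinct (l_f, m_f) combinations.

6

E1 requires Δl = ±1, so l_f ∈ {2, 4}; with 0 ≤ l_f ≤ n_f−1 = 7, the allowed l_f values are {2, 4}.
For l_f = 2: m_f ∈ {m_i−1, m_i, m_i+1} ∩ [−2, 2] = {-1, 0, 1} → 3 states.
For l_f = 4: m_f ∈ {m_i−1, m_i, m_i+1} ∩ [−4, 4] = {-1, 0, 1} → 3 states.
Total: 6.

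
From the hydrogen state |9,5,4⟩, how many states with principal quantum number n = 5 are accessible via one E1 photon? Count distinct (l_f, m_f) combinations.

E1 requires Δl = ±1, so l_f ∈ {4, 6}; with 0 ≤ l_f ≤ n_f−1 = 4, the allowed l_f values are {4}.
For l_f = 4: m_f ∈ {m_i−1, m_i, m_i+1} ∩ [−4, 4] = {3, 4} → 2 states.
Total: 2.

2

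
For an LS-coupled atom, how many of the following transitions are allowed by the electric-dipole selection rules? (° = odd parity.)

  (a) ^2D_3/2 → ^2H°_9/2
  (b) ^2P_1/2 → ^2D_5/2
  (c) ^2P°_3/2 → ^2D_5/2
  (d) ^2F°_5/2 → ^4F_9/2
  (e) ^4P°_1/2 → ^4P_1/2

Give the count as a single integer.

2

(a) forbidden (ΔL, ΔJ fail)
(b) forbidden (parity, ΔJ fail)
(c) allowed
(d) forbidden (ΔS, ΔJ fail)
(e) allowed
Total allowed: 2 of 5.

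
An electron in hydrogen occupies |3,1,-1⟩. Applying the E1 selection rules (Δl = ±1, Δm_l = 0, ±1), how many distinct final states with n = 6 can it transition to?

E1 requires Δl = ±1, so l_f ∈ {0, 2}; with 0 ≤ l_f ≤ n_f−1 = 5, the allowed l_f values are {0, 2}.
For l_f = 0: m_f ∈ {m_i−1, m_i, m_i+1} ∩ [−0, 0] = {0} → 1 state.
For l_f = 2: m_f ∈ {m_i−1, m_i, m_i+1} ∩ [−2, 2] = {-2, -1, 0} → 3 states.
Total: 4.

4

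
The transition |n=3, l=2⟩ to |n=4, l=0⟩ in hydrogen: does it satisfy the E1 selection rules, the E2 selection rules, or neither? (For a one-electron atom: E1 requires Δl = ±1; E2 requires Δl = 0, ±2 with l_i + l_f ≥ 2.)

E2

Δl = 0 − 2 = -2; l_i + l_f = 2.
E1 (Δl = ±1): not satisfied.
E2 (Δl = 0,±2, l_i+l_f ≥ 2): satisfied.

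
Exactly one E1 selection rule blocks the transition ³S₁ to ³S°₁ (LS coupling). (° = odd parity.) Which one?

the L=0 ↔ L=0 exclusion

Initial level: S=1, L=0, J=1, parity even. Final level: S=1, L=0, J=1, parity odd.
Parity must change: even → odd — passes.
ΔS = 0: S: 1 → 1 — passes.
ΔL = 0, ±1 (not L=0↔0): L: 0 → 0, ΔL = +0 — fails.
ΔJ = 0, ±1 (not J=0↔0): J: 1 → 1, ΔJ = +0 — passes.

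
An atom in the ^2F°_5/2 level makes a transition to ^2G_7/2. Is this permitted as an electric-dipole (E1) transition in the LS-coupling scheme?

ΔS = 0: S: 1/2 → 1/2 — ok.
ΔL = 0, ±1 (not L=0↔0): L: 3 → 4, ΔL = +1 — ok.
ΔJ = 0, ±1 (not J=0↔0): J: 5/2 → 7/2, ΔJ = +1 — ok.
Parity must change: odd → even — ok.
All four E1 rules are satisfied.

allowed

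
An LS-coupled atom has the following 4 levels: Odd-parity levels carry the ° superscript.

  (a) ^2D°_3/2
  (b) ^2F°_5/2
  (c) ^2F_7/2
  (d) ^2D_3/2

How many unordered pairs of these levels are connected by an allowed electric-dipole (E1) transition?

(a)–(b): forbidden (parity).
(a)–(c): forbidden (ΔJ).
(a)–(d): allowed.
(b)–(c): allowed.
(b)–(d): allowed.
(c)–(d): forbidden (parity, ΔJ).
Allowed pairs: 3 of 6.

3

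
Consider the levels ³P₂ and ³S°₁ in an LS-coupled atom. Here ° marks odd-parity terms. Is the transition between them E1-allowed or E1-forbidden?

allowed

Parity must change: even → odd — passes.
ΔS = 0: S: 1 → 1 — passes.
ΔL = 0, ±1 (not L=0↔0): L: 1 → 0, ΔL = -1 — passes.
ΔJ = 0, ±1 (not J=0↔0): J: 2 → 1, ΔJ = -1 — passes.
All four E1 rules are satisfied.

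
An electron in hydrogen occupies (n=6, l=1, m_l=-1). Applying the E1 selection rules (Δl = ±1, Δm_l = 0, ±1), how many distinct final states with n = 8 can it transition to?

E1 requires Δl = ±1, so l_f ∈ {0, 2}; with 0 ≤ l_f ≤ n_f−1 = 7, the allowed l_f values are {0, 2}.
For l_f = 0: m_f ∈ {m_i−1, m_i, m_i+1} ∩ [−0, 0] = {0} → 1 state.
For l_f = 2: m_f ∈ {m_i−1, m_i, m_i+1} ∩ [−2, 2] = {-2, -1, 0} → 3 states.
Total: 4.

4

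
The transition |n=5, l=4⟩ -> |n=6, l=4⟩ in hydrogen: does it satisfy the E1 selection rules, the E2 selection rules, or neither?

E2

Δl = 4 − 4 = +0; l_i + l_f = 8.
E1 (Δl = ±1): not satisfied.
E2 (Δl = 0,±2, l_i+l_f ≥ 2): satisfied.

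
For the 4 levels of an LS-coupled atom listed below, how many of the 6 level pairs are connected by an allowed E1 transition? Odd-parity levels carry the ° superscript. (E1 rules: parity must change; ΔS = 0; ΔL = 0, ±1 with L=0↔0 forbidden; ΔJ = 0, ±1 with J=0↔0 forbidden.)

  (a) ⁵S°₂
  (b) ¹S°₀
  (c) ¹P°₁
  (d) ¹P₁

2

(a)–(b): forbidden (parity, ΔS, ΔL, ΔJ).
(a)–(c): forbidden (parity, ΔS).
(a)–(d): forbidden (ΔS).
(b)–(c): forbidden (parity).
(b)–(d): allowed.
(c)–(d): allowed.
Allowed pairs: 2 of 6.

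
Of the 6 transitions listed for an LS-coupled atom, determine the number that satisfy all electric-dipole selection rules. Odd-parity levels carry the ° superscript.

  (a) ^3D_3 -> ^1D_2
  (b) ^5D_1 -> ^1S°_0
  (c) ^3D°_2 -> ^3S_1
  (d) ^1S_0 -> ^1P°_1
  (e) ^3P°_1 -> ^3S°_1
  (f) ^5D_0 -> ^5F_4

1

(a) forbidden (parity, ΔS fail)
(b) forbidden (ΔS, ΔL fail)
(c) forbidden (ΔL fails)
(d) allowed
(e) forbidden (parity fails)
(f) forbidden (parity, ΔJ fail)
Total allowed: 1 of 6.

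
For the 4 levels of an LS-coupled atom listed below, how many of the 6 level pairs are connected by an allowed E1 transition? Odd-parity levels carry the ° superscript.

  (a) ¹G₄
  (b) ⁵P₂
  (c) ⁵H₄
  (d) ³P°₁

(a)–(b): forbidden (parity, ΔS, ΔL, ΔJ).
(a)–(c): forbidden (parity, ΔS).
(a)–(d): forbidden (ΔS, ΔL, ΔJ).
(b)–(c): forbidden (parity, ΔL, ΔJ).
(b)–(d): forbidden (ΔS).
(c)–(d): forbidden (ΔS, ΔL, ΔJ).
Allowed pairs: 0 of 6.

0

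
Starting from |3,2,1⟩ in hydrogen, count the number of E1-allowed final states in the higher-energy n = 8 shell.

5

E1 requires Δl = ±1, so l_f ∈ {1, 3}; with 0 ≤ l_f ≤ n_f−1 = 7, the allowed l_f values are {1, 3}.
For l_f = 1: m_f ∈ {m_i−1, m_i, m_i+1} ∩ [−1, 1] = {0, 1} → 2 states.
For l_f = 3: m_f ∈ {m_i−1, m_i, m_i+1} ∩ [−3, 3] = {0, 1, 2} → 3 states.
Total: 5.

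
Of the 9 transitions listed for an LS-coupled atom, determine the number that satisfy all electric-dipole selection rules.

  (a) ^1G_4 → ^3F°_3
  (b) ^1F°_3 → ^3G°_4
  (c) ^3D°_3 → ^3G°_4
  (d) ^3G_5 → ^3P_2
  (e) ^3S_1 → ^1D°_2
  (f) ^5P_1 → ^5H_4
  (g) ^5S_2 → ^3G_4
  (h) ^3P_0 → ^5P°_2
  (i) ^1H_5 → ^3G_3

0

(a) forbidden (ΔS fails)
(b) forbidden (parity, ΔS fail)
(c) forbidden (parity, ΔL fail)
(d) forbidden (parity, ΔL, ΔJ fail)
(e) forbidden (ΔS, ΔL fail)
(f) forbidden (parity, ΔL, ΔJ fail)
(g) forbidden (parity, ΔS, ΔL, ΔJ fail)
(h) forbidden (ΔS, ΔJ fail)
(i) forbidden (parity, ΔS, ΔJ fail)
Total allowed: 0 of 9.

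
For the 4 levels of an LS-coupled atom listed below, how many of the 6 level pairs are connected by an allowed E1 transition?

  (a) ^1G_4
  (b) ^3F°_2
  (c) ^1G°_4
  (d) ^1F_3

(a)–(b): forbidden (ΔS, ΔJ).
(a)–(c): allowed.
(a)–(d): forbidden (parity).
(b)–(c): forbidden (parity, ΔS, ΔJ).
(b)–(d): forbidden (ΔS).
(c)–(d): allowed.
Allowed pairs: 2 of 6.

2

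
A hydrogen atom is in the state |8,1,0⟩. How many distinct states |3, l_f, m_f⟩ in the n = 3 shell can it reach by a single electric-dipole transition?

E1 requires Δl = ±1, so l_f ∈ {0, 2}; with 0 ≤ l_f ≤ n_f−1 = 2, the allowed l_f values are {0, 2}.
For l_f = 0: m_f ∈ {m_i−1, m_i, m_i+1} ∩ [−0, 0] = {0} → 1 state.
For l_f = 2: m_f ∈ {m_i−1, m_i, m_i+1} ∩ [−2, 2] = {-1, 0, 1} → 3 states.
Total: 4.

4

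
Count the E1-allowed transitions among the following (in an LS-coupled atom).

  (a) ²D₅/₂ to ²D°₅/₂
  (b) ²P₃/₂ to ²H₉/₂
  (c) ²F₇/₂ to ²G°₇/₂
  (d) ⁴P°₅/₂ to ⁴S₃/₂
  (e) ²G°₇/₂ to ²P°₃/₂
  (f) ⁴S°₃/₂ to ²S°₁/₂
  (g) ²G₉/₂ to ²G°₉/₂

4

(a) allowed
(b) forbidden (parity, ΔL, ΔJ fail)
(c) allowed
(d) allowed
(e) forbidden (parity, ΔL, ΔJ fail)
(f) forbidden (parity, ΔS, ΔL fail)
(g) allowed
Total allowed: 4 of 7.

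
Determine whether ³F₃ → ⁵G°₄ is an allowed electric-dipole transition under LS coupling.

ΔL = 0, ±1 (not L=0↔0): L: 3 → 4, ΔL = +1 — ok.
Parity must change: even → odd — ok.
ΔS = 0: S: 1 → 2 — fails.
ΔJ = 0, ±1 (not J=0↔0): J: 3 → 4, ΔJ = +1 — ok.
Rule(s) violated: ΔS.

forbidden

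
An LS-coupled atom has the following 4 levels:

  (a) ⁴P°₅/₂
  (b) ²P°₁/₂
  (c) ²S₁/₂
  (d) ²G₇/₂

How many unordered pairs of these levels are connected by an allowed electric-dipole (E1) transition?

(a)–(b): forbidden (parity, ΔS, ΔJ).
(a)–(c): forbidden (ΔS, ΔJ).
(a)–(d): forbidden (ΔS, ΔL).
(b)–(c): allowed.
(b)–(d): forbidden (ΔL, ΔJ).
(c)–(d): forbidden (parity, ΔL, ΔJ).
Allowed pairs: 1 of 6.

1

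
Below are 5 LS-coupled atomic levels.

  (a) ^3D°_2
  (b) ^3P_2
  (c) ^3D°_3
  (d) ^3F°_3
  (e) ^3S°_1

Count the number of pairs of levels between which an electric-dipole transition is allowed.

3

(a)–(b): allowed.
(a)–(c): forbidden (parity).
(a)–(d): forbidden (parity).
(a)–(e): forbidden (parity, ΔL).
(b)–(c): allowed.
(b)–(d): forbidden (ΔL).
(b)–(e): allowed.
(c)–(d): forbidden (parity).
(c)–(e): forbidden (parity, ΔL, ΔJ).
(d)–(e): forbidden (parity, ΔL, ΔJ).
Allowed pairs: 3 of 10.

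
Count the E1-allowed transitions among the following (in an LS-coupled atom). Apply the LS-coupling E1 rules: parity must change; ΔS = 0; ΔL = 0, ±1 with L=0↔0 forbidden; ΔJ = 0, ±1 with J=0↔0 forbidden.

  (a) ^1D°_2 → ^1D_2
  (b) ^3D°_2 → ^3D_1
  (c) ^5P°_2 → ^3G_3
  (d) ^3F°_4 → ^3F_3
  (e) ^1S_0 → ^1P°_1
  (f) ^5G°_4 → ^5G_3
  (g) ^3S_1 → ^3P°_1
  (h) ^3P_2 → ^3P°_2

(a) allowed
(b) allowed
(c) forbidden (ΔS, ΔL fail)
(d) allowed
(e) allowed
(f) allowed
(g) allowed
(h) allowed
Total allowed: 7 of 8.

7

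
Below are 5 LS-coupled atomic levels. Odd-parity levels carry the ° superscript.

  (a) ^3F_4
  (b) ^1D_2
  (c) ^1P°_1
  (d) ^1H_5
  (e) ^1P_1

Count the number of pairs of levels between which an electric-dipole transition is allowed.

2

(a)–(b): forbidden (parity, ΔS, ΔJ).
(a)–(c): forbidden (ΔS, ΔL, ΔJ).
(a)–(d): forbidden (parity, ΔS, ΔL).
(a)–(e): forbidden (parity, ΔS, ΔL, ΔJ).
(b)–(c): allowed.
(b)–(d): forbidden (parity, ΔL, ΔJ).
(b)–(e): forbidden (parity).
(c)–(d): forbidden (ΔL, ΔJ).
(c)–(e): allowed.
(d)–(e): forbidden (parity, ΔL, ΔJ).
Allowed pairs: 2 of 10.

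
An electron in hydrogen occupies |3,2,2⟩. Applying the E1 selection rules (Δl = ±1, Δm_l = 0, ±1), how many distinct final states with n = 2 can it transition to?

1

E1 requires Δl = ±1, so l_f ∈ {1, 3}; with 0 ≤ l_f ≤ n_f−1 = 1, the allowed l_f values are {1}.
For l_f = 1: m_f ∈ {m_i−1, m_i, m_i+1} ∩ [−1, 1] = {1} → 1 state.
Total: 1.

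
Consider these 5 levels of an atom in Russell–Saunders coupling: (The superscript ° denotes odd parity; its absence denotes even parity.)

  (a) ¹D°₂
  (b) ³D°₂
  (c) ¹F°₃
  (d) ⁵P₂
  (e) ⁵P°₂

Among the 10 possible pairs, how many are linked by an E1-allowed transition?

(a)–(b): forbidden (parity, ΔS).
(a)–(c): forbidden (parity).
(a)–(d): forbidden (ΔS).
(a)–(e): forbidden (parity, ΔS).
(b)–(c): forbidden (parity, ΔS).
(b)–(d): forbidden (ΔS).
(b)–(e): forbidden (parity, ΔS).
(c)–(d): forbidden (ΔS, ΔL).
(c)–(e): forbidden (parity, ΔS, ΔL).
(d)–(e): allowed.
Allowed pairs: 1 of 10.

1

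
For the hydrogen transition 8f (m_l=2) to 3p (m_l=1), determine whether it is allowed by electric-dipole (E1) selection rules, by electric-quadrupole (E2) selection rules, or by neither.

E2

Δl = 1 − 3 = -2; l_i + l_f = 4.
Δm_l = -1.
E1 (Δl = ±1, |Δm_l| ≤ 1): not satisfied.
E2 (Δl = 0,±2, l_i+l_f ≥ 2, |Δm_l| ≤ 2): satisfied.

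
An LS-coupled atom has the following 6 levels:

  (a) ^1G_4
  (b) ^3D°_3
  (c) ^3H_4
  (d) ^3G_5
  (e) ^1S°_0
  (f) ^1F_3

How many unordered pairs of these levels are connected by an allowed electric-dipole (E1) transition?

(a)–(b): forbidden (ΔS, ΔL).
(a)–(c): forbidden (parity, ΔS).
(a)–(d): forbidden (parity, ΔS).
(a)–(e): forbidden (ΔL, ΔJ).
(a)–(f): forbidden (parity).
(b)–(c): forbidden (ΔL).
(b)–(d): forbidden (ΔL, ΔJ).
(b)–(e): forbidden (parity, ΔS, ΔL, ΔJ).
(b)–(f): forbidden (ΔS).
(c)–(d): forbidden (parity).
(c)–(e): forbidden (ΔS, ΔL, ΔJ).
(c)–(f): forbidden (parity, ΔS, ΔL).
(d)–(e): forbidden (ΔS, ΔL, ΔJ).
(d)–(f): forbidden (parity, ΔS, ΔJ).
(e)–(f): forbidden (ΔL, ΔJ).
Allowed pairs: 0 of 15.

0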